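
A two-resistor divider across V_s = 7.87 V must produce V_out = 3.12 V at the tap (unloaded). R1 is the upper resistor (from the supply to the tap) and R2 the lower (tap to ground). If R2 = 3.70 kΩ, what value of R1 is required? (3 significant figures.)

R1 ≈ 5.63 kΩ

The divider ratio is R2/(R1+R2) = 3.12/7.87 = 0.3964.
Rearranging, R1 = R2·(1−k)/k = 3.70 × 1.522 = 5.633 kΩ.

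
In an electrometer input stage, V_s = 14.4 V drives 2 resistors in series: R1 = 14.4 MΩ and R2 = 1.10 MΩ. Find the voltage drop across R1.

V ≈ 13.4 V

Series total: ΣR = 14.4 + 1.10 = 15.50 MΩ.
V = V_s · R/ΣR = 14.4 × 0.9290 = 13.38 V.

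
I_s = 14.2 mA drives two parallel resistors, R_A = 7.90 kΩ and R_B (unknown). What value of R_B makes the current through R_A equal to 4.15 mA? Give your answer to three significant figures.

R_B ≈ 3.26 kΩ

The fraction through R_A equals R_B/(R_A+R_B).
With f = 0.2923, R_B = R_A · f/(1−f) = 7.90 × 0.4129 = 3.262 kΩ.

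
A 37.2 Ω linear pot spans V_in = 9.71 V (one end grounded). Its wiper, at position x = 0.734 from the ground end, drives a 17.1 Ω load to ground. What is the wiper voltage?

V_out ≈ 5.00 V

The pot divides into 9.895 Ω above the wiper and 27.30 Ω below.
Lower segment in parallel with the load: 27.30 ‖ 17.1 = 10.51 Ω.
Loaded-divider output: V_out = 9.71 × 0.5152 = 5.002 V.
(Unloaded: V_out = x·V_in = 7.13 V.)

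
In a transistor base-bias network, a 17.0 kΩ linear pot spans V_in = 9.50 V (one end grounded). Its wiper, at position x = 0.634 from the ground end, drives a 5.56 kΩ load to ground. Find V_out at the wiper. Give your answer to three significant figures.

Lower segment x·R_p = 10.78 kΩ; upper segment (1−x)·R_p = 6.222 kΩ.
(x·R_p) ‖ R_L = 3.668 kΩ.
Loaded-divider output: V_out = 9.50 × 0.3709 = 3.523 V.
(Unloaded: V_out = x·V_in = 6.02 V.)

V_out ≈ 3.52 V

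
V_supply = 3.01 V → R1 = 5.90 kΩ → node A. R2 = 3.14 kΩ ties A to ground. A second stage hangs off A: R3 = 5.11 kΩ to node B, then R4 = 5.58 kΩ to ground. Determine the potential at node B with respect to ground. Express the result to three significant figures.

V_B ≈ 0.458 V

Looking into the second stage from A: R3 + R4 = 10.69 kΩ appears in parallel with R2.
Effective lower resistance at A: R2 ‖ 10.69 = 2.427 kΩ.
So V_A = 3.01 × 0.2915 = 0.8773 V.
Then the unloaded second divider: V_B = V_A × R4/(R3+R4) = 0.8773 × 0.5220 = 0.4579 V.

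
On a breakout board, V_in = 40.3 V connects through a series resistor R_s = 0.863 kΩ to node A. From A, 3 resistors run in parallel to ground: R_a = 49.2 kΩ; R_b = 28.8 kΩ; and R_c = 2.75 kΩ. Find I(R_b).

Parallel bank: R_p = 1/(1/49.2 + 1/28.8 + 1/2.75) = 2.388 kΩ.
V_A = 40.3 × 2.388/3.251 = 29.60 V.
Branch current I = V_A/R_b = 29.60/28.8 = 1.028 mA.

I ≈ 1.03 mA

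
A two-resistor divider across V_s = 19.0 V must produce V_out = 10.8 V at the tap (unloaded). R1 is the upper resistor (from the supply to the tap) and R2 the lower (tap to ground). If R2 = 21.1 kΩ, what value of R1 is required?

V_out/V_s = R2/(R1+R2) = 0.5684.
So R1 = R2 · (V_s/V_out − 1) = 21.1 × (19.0/10.8 − 1) = 21.1 × 0.7593 = 16.02 kΩ.

R1 ≈ 16.0 kΩ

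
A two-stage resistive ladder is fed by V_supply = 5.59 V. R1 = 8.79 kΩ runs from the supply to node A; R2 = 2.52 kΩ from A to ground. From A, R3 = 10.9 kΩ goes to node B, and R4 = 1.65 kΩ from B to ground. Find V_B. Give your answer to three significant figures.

V_B ≈ 0.142 V

Looking into the second stage from A: R3 + R4 = 12.55 kΩ appears in parallel with R2.
R2 ‖ (R3+R4) = 2.099 kΩ.
So V_A = 5.59 × 0.1927 = 1.077 V.
Stage 2 is unloaded, so V_B = V_A · R4/(R3+R4) = 1.077 × 1.65/12.55 = 0.1416 V.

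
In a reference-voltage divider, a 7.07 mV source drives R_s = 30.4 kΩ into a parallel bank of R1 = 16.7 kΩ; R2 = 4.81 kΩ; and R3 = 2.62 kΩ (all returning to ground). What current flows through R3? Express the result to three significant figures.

Parallel bank: R_p = 1/(1/16.7 + 1/4.81 + 1/2.62) = 1.540 kΩ.
Node voltage V_A = V_supply · R_p/(R_s + R_p) = 7.07 × 0.04821 = 0.3408 mV.
I(R3) = V_A / R3 = 0.3408/2.62 = 0.1301 µA.
(Check via current divider: I_total = 0.2214 µA; share G_k/ΣG = 0.5877 → same result.)

I ≈ 0.130 µA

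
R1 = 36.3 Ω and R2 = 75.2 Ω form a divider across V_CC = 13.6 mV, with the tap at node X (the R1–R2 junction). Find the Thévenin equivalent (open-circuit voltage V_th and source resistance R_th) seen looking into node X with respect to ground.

With X open, the divider is unloaded: V_th = 13.6 × 75.2/111.5 = 9.172 mV.
Zeroing V_CC shorts the top of R1 to ground, so R_th = R1 ‖ R2 = 24.48 Ω.

V_th ≈ 9.17 mV, R_th ≈ 24.5 Ω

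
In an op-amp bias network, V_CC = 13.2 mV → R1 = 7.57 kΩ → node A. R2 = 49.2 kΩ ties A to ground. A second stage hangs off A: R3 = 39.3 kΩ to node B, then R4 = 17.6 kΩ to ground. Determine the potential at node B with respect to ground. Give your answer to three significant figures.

Node A sees R2 in parallel with the series input of stage 2, R3 + R4 = 56.90 kΩ.
Effective lower resistance at A: R2 ‖ 56.90 = 26.39 kΩ.
First divider: V_A = V_CC · 26.39/(7.57 + 26.39) = 10.26 mV.
V_B = V_A × 0.3093 = 3.173 mV.

V_B ≈ 3.17 mV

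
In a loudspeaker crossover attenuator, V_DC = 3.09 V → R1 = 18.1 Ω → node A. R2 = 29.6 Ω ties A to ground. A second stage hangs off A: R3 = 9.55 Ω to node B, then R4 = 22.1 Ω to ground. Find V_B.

The second stage (R3 + R4 = 31.65 Ω) loads node A in parallel with R2.
R2 ‖ (R3+R4) = 15.30 Ω.
First divider: V_A = V_DC · 15.30/(18.1 + 15.30) = 1.415 V.
V_B = V_A × 0.6983 = 0.9882 V.

V_B ≈ 0.988 V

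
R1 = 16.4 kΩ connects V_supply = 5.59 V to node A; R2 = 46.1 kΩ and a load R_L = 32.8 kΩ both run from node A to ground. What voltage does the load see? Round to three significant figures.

First combine the lower leg with the load: R2 ‖ R_L = 19.16 kΩ.
Voltage divider with the loaded lower leg: V_out = 5.59 × 19.16/(16.4 + 19.16) = 5.59 × 0.5389 = 3.012 V.

V_out ≈ 3.01 V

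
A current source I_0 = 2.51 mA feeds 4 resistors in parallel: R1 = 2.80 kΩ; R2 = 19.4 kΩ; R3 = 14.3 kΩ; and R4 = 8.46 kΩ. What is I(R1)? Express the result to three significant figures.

I ≈ 1.50 mA

Total conductance ΣG = 1/2.80 + 1/19.4 + 1/14.3 + 1/8.46 = 0.5968 (units of 1/kΩ).
By the current-divider rule, I = I_0 · G_k/ΣG = 2.51 × 0.5984 = 1.502 mA.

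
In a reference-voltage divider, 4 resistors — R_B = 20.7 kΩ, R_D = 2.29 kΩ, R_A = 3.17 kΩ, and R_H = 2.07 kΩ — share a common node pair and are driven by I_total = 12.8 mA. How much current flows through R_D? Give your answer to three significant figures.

Conductances: ΣG = 1/20.7 + 1/2.29 + 1/3.17 + 1/2.07 = 1.284 (1/kΩ).
By the current-divider rule, I = I_total · G_k/ΣG = 12.8 × 0.3402 = 4.355 mA.

I ≈ 4.35 mA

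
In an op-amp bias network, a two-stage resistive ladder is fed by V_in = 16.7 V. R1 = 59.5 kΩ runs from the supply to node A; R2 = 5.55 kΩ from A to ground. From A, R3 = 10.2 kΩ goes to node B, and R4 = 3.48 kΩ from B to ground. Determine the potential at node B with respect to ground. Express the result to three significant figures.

Node A sees R2 in parallel with the series input of stage 2, R3 + R4 = 13.68 kΩ.
R2 ‖ (R3+R4) = 3.948 kΩ.
V_A = 16.7 × 3.948/(59.5 + 3.948) = 1.039 V.
Then the unloaded second divider: V_B = V_A × R4/(R3+R4) = 1.039 × 0.2544 = 0.2644 V.

V_B ≈ 0.264 V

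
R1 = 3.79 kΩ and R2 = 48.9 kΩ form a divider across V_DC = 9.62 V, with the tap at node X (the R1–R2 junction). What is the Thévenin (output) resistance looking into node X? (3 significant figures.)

R_th ≈ 3.52 kΩ

Zeroing V_DC shorts the top of R1 to ground, so R_th = R1 ‖ R2 = 3.517 kΩ.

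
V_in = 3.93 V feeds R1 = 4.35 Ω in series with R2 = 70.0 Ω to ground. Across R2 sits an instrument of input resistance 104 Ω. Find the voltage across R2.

First combine the lower leg with the load: R2 ‖ R_L = 41.84 Ω.
Voltage divider with the loaded lower leg: V_out = 3.93 × 41.84/(4.35 + 41.84) = 3.93 × 0.9058 = 3.560 V.
(Unloaded it would be 3.70 V; the load pulls it down.)

V_out ≈ 3.56 V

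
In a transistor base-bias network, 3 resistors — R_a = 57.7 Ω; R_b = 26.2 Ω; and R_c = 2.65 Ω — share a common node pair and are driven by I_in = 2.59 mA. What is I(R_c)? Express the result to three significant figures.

I ≈ 2.26 mA

Conductances: ΣG = 1/57.7 + 1/26.2 + 1/2.65 = 0.4329 (1/Ω).
By the current-divider rule, I = I_in · G_k/ΣG = 2.59 × 0.8718 = 2.258 mA.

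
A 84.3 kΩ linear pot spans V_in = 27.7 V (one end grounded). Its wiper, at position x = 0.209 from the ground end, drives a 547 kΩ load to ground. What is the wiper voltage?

V_out ≈ 5.65 V

Split the track: R_lower = x·R_p = 17.62 kΩ, R_upper = (1−x)·R_p = 66.68 kΩ.
R_L loads the lower segment: effective lower R = 17.07 kΩ.
V_out = 27.7 × 17.07/(66.68 + 17.07) = 5.645 V.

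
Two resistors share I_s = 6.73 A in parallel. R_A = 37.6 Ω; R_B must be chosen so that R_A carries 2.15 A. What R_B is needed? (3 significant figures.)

The fraction through R_A equals R_B/(R_A+R_B).
2.15/6.73 = R_B/(R_A + R_B) → R_B = R_A · (0.3195)/(1 − 0.3195) = 37.6 × 0.4694 = 17.65 Ω.

R_B ≈ 17.7 Ω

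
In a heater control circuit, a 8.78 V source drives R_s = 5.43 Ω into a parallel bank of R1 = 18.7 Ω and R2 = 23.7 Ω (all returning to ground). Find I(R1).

I ≈ 0.309 A

Combine the parallel branches: R_p = (1/18.7 + 1/23.7)⁻¹ = 10.45 Ω.
V_A by voltage divider: V_A = 8.78 × 10.45/(5.43 + 10.45) = 5.778 V.
Branch current I = V_A/R1 = 5.778/18.7 = 0.3090 A.
(Equivalently: I_total = 0.5528 A, then current-divider fraction G_k/ΣG = 0.5590.)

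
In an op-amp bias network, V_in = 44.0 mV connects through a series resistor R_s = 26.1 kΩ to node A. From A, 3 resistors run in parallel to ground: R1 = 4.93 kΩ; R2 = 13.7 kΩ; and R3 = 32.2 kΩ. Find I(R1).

Equivalent of the parallel group: R_p = 3.259 kΩ.
V_A = 44.0 × 3.259/29.36 = 4.884 mV.
Branch current I = V_A/R1 = 4.884/4.93 = 0.9906 µA.
(Equivalently: I_total = 1.499 µA, then current-divider fraction G_k/ΣG = 0.6610.)

I ≈ 0.991 µA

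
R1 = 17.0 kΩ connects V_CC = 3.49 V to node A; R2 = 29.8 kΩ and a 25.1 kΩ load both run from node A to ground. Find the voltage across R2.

V_out ≈ 1.55 V

First combine the lower leg with the load: R2 ‖ R_L = 13.62 kΩ.
Voltage divider with the loaded lower leg: V_out = 3.49 × 13.62/(17.0 + 13.62) = 3.49 × 0.4449 = 1.553 V.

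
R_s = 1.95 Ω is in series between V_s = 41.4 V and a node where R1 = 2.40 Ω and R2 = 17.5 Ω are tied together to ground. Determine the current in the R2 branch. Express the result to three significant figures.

I ≈ 1.23 A

Combine the parallel branches: R_p = (1/2.40 + 1/17.5)⁻¹ = 2.111 Ω.
V_A = 41.4 × 2.111/4.061 = 21.52 V.
Branch current I = V_A/R2 = 21.52/17.5 = 1.230 A.
(Check via current divider: I_total = 10.20 A; share G_k/ΣG = 0.1206 → same result.)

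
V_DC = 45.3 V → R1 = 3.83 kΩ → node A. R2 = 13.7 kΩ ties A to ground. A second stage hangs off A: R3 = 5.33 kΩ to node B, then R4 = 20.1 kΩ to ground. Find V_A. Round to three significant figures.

V_A ≈ 31.7 V

Looking into the second stage from A: R3 + R4 = 25.43 kΩ appears in parallel with R2.
R2 ‖ (R3+R4) = 8.903 kΩ.
So V_A = 45.3 × 0.6992 = 31.67 V.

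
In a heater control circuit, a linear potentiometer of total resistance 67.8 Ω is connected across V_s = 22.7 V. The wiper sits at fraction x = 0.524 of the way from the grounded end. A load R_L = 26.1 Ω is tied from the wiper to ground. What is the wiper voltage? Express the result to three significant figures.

V_out ≈ 7.22 V

The pot divides into 32.27 Ω above the wiper and 35.53 Ω below.
(x·R_p) ‖ R_L = 15.05 Ω.
V_out = 22.7 × 15.05/(32.27 + 15.05) = 7.218 V.
(Unloaded: V_out = x·V_s = 11.9 V.)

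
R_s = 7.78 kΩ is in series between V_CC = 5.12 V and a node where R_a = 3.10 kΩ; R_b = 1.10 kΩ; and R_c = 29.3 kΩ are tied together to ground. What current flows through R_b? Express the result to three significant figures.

I ≈ 0.429 mA

Equivalent of the parallel group: R_p = 0.7900 kΩ.
V_A = 5.12 × 0.7900/8.570 = 0.4720 V.
I(R_b) = V_A / R_b = 0.4720/1.10 = 0.4291 mA.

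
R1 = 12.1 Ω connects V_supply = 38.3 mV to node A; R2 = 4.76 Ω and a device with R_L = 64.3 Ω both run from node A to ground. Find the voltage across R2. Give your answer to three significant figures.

V_out ≈ 10.3 mV

First combine the lower leg with the load: R2 ‖ R_L = 4.432 Ω.
Then V_out = V_supply · R2'/(R1 + R2') = 38.3 × 4.432/16.53 = 10.27 mV.
(Unloaded it would be 10.8 mV; the load pulls it down.)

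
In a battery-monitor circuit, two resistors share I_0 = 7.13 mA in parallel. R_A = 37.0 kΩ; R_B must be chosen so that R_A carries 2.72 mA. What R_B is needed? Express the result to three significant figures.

In a two-way split, I_A/I_0 = R_B/(R_A + R_B).
With f = 0.3815, R_B = R_A · f/(1−f) = 37.0 × 0.6168 = 22.82 kΩ.

R_B ≈ 22.8 kΩ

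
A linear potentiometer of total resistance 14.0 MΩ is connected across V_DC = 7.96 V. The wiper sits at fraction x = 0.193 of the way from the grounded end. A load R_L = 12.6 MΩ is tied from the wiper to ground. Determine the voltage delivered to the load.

V_out ≈ 1.31 V

Split the track: R_lower = x·R_p = 2.702 MΩ, R_upper = (1−x)·R_p = 11.30 MΩ.
(x·R_p) ‖ R_L = 2.225 MΩ.
V_out = 7.96 × 2.225/(11.30 + 2.225) = 1.310 V.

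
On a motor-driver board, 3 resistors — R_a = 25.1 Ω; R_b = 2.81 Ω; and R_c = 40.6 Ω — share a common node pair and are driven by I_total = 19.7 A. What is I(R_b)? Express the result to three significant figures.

I ≈ 16.7 A

Total conductance ΣG = 1/25.1 + 1/2.81 + 1/40.6 = 0.4203 (units of 1/Ω).
By the current-divider rule, I = I_total · G_k/ΣG = 19.7 × 0.8466 = 16.68 A.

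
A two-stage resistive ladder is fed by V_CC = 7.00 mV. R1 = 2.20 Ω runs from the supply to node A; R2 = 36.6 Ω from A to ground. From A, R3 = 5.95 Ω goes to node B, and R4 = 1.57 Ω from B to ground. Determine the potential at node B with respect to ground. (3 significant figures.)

Node A sees R2 in parallel with the series input of stage 2, R3 + R4 = 7.520 Ω.
Effective lower resistance at A: R2 ‖ 7.520 = 6.238 Ω.
First divider: V_A = V_CC · 6.238/(2.20 + 6.238) = 5.175 mV.
V_B = V_A × 0.2088 = 1.080 mV.

V_B ≈ 1.08 mV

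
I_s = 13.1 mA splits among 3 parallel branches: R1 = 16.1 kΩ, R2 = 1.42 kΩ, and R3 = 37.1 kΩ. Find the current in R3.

Total conductance ΣG = 1/16.1 + 1/1.42 + 1/37.1 = 0.7933 (units of 1/kΩ).
R3 takes the fraction G_k/ΣG = 0.02695/0.7933 = 0.03398, so I = 13.1 × 0.03398 = 0.4451 mA.

I ≈ 0.445 mA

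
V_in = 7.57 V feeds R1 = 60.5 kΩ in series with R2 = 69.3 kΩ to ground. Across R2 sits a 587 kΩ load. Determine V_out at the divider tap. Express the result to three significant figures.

First combine the lower leg with the load: R2 ‖ R_L = 61.98 kΩ.
Then V_out = V_in · R2'/(R1 + R2') = 7.57 × 61.98/122.5 = 3.831 V.

V_out ≈ 3.83 V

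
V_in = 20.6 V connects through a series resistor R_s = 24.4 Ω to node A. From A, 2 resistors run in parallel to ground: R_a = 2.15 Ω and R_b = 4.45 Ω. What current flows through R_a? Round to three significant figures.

Combine the parallel branches: R_p = (1/2.15 + 1/4.45)⁻¹ = 1.450 Ω.
V_A by voltage divider: V_A = 20.6 × 1.450/(24.4 + 1.450) = 1.155 V.
Branch current I = V_A/R_a = 1.155/2.15 = 0.5373 A.

I ≈ 0.537 A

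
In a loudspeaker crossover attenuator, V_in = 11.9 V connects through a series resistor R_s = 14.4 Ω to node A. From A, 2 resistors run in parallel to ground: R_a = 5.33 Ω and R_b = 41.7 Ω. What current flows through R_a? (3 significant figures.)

I ≈ 0.552 A

Equivalent of the parallel group: R_p = 4.726 Ω.
V_A by voltage divider: V_A = 11.9 × 4.726/(14.4 + 4.726) = 2.940 V.
Branch current I = V_A/R_a = 2.940/5.33 = 0.5517 A.
(Equivalently: I_total = 0.6222 A, then current-divider fraction G_k/ΣG = 0.8867.)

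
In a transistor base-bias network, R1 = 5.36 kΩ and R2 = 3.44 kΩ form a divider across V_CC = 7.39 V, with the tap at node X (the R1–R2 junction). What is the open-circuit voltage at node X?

V_th ≈ 2.89 V

With X open, the divider is unloaded: V_th = 7.39 × 3.44/8.800 = 2.889 V.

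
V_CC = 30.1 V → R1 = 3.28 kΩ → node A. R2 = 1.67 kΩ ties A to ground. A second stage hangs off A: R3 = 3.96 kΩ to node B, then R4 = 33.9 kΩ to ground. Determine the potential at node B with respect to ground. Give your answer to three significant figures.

Looking into the second stage from A: R3 + R4 = 37.86 kΩ appears in parallel with R2.
Effective lower resistance at A: R2 ‖ 37.86 = 1.599 kΩ.
V_A = 30.1 × 1.599/(3.28 + 1.599) = 9.867 V.
V_B = V_A × 0.8954 = 8.835 V.

V_B ≈ 8.83 V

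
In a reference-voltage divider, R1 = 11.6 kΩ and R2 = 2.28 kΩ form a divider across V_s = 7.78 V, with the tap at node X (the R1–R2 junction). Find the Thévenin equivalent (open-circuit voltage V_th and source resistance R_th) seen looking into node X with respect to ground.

V_th is the unloaded tap voltage: V_s · R2/(R1+R2) = 7.78 × 0.1643 = 1.278 V.
Zeroing V_s shorts the top of R1 to ground, so R_th = R1 ‖ R2 = 1.905 kΩ.

V_th ≈ 1.28 V, R_th ≈ 1.91 kΩ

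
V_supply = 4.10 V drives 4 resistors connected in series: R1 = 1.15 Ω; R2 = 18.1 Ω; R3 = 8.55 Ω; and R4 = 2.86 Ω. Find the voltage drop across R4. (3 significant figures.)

Series total: ΣR = 1.15 + 18.1 + 8.55 + 2.86 = 30.66 Ω.
V = V_supply · R/ΣR = 4.10 × 0.09328 = 0.3825 V.

V ≈ 0.382 V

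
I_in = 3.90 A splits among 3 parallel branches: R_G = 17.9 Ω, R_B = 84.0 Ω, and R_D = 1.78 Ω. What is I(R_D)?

I ≈ 3.48 A

Conductances: ΣG = 1/17.9 + 1/84.0 + 1/1.78 = 0.6296 (1/Ω).
By the current-divider rule, I = I_in · G_k/ΣG = 3.90 × 0.8924 = 3.480 A.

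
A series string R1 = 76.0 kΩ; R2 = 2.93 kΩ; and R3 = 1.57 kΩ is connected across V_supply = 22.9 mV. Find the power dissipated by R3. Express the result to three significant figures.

P ≈ 0.127 nW

The common current is I = 22.9/80.50 = 0.2845 µA.
V(R3) = I·R = 0.4466 mV; P = V·I = 0.4466 × 0.2845 = 0.1271 nW.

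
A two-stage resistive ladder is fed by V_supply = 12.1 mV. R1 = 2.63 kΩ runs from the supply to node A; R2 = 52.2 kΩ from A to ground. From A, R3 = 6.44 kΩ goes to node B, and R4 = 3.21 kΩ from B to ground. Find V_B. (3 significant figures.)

Looking into the second stage from A: R3 + R4 = 9.650 kΩ appears in parallel with R2.
Effective lower resistance at A: R2 ‖ 9.650 = 8.144 kΩ.
First divider: V_A = V_supply · 8.144/(2.63 + 8.144) = 9.146 mV.
V_B = V_A × 0.3326 = 3.042 mV.

V_B ≈ 3.04 mV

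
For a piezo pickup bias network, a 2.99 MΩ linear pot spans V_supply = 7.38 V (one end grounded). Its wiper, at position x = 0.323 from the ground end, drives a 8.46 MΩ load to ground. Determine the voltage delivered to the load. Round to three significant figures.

The pot divides into 2.024 MΩ above the wiper and 0.9658 MΩ below.
(x·R_p) ‖ R_L = 0.8668 MΩ.
Loaded-divider output: V_out = 7.38 × 0.2998 = 2.213 V.
(Unloaded: V_out = x·V_supply = 2.38 V.)

V_out ≈ 2.21 V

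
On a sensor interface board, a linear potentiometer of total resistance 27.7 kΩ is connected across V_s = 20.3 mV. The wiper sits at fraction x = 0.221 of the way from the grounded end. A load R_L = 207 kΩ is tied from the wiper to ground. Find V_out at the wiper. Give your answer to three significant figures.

V_out ≈ 4.39 mV

Split the track: R_lower = x·R_p = 6.122 kΩ, R_upper = (1−x)·R_p = 21.58 kΩ.
R_L loads the lower segment: effective lower R = 5.946 kΩ.
Loaded-divider output: V_out = 20.3 × 0.2160 = 4.385 mV.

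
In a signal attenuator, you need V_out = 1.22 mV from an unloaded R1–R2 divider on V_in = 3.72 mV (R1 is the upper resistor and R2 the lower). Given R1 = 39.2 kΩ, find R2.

The divider ratio is R2/(R1+R2) = 1.22/3.72 = 0.3280.
R2 = R1 · 0.3280/(1 − 0.3280) = 19.13 kΩ.

R2 ≈ 19.1 kΩ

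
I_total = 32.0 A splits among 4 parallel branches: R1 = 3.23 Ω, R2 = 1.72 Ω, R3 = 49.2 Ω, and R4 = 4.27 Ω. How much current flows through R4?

I ≈ 6.54 A

Conductances: ΣG = 1/3.23 + 1/1.72 + 1/49.2 + 1/4.27 = 1.146 (1/Ω).
By the current-divider rule, I = I_total · G_k/ΣG = 32.0 × 0.2044 = 6.542 A.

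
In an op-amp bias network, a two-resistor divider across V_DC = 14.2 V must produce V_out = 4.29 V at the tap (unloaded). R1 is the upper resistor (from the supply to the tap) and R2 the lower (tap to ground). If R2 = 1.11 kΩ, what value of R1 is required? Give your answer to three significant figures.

Required fraction k = V_out/V_DC = 0.3021.
R1 = R2·(1/k − 1) = 1.11 × 2.310 = 2.564 kΩ.

R1 ≈ 2.56 kΩ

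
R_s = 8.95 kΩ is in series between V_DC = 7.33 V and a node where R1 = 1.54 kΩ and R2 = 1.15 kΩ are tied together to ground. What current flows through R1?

Combine the parallel branches: R_p = (1/1.54 + 1/1.15)⁻¹ = 0.6584 kΩ.
V_A by voltage divider: V_A = 7.33 × 0.6584/(8.95 + 0.6584) = 0.5023 V.
Branch current I = V_A/R1 = 0.5023/1.54 = 0.3261 mA.
(Equivalently: I_total = 0.7629 mA, then current-divider fraction G_k/ΣG = 0.4275.)

I ≈ 0.326 mA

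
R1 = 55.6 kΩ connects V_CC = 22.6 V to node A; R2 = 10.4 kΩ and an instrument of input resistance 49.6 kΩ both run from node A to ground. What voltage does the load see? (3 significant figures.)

R2 ‖ R_L = (10.4 × 49.6)/(10.4 + 49.6) = 8.597 kΩ.
Then V_out = V_CC · R2'/(R1 + R2') = 22.6 × 8.597/64.20 = 3.027 V.
(Unloaded it would be 3.56 V; the load pulls it down.)

V_out ≈ 3.03 V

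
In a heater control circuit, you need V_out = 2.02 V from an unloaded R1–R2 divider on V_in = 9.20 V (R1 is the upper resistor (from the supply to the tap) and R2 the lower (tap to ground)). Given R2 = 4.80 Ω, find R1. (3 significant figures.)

The divider ratio is R2/(R1+R2) = 2.02/9.20 = 0.2196.
Rearranging, R1 = R2·(1−k)/k = 4.80 × 3.554 = 17.06 Ω.

R1 ≈ 17.1 Ω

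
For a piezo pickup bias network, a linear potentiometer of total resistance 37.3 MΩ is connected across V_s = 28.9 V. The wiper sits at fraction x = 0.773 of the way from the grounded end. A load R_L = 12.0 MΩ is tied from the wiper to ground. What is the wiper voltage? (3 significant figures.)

Split the track: R_lower = x·R_p = 28.83 MΩ, R_upper = (1−x)·R_p = 8.467 MΩ.
Lower segment in parallel with the load: 28.83 ‖ 12.0 = 8.473 MΩ.
V_out = 28.9 × 8.473/(8.467 + 8.473) = 14.46 V.
(Unloaded: V_out = x·V_s = 22.3 V.)

V_out ≈ 14.5 V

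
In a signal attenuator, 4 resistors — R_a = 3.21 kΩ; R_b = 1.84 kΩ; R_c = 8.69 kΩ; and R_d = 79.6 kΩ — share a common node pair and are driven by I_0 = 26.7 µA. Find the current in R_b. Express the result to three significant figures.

Total conductance ΣG = 1/3.21 + 1/1.84 + 1/8.69 + 1/79.6 = 0.9826 (units of 1/kΩ).
By the current-divider rule, I = I_0 · G_k/ΣG = 26.7 × 0.5531 = 14.77 µA.

I ≈ 14.8 µA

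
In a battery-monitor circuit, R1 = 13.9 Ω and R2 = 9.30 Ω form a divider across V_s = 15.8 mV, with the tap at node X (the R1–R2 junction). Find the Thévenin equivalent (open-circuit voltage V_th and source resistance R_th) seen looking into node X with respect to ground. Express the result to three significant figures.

V_th ≈ 6.33 mV, R_th ≈ 5.57 Ω

Open-circuit (no load on X): V_th = V_s · R2/(R1 + R2) = 15.8 × 9.30/(13.90 + 9.30) = 6.334 mV.
With V_s suppressed (replaced by a short), R_th = R1 ‖ R2 = (13.90 × 9.30)/(13.90 + 9.30) = 5.572 Ω.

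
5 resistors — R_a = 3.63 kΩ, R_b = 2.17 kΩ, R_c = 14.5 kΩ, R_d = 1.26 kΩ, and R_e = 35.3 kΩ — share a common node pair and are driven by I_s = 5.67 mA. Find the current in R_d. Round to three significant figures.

I ≈ 2.77 mA

Total conductance ΣG = 1/3.63 + 1/2.17 + 1/14.5 + 1/1.26 + 1/35.3 = 1.627 (units of 1/kΩ).
By the current-divider rule, I = I_s · G_k/ΣG = 5.67 × 0.4877 = 2.765 mA.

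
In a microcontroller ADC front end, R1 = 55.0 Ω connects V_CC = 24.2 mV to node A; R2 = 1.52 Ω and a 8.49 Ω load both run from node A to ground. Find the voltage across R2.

V_out ≈ 0.554 mV

R2 ‖ R_L = (1.52 × 8.49)/(1.52 + 8.49) = 1.289 Ω.
Then V_out = V_CC · R2'/(R1 + R2') = 24.2 × 1.289/56.29 = 0.5543 mV.
(Unloaded it would be 0.651 mV; the load pulls it down.)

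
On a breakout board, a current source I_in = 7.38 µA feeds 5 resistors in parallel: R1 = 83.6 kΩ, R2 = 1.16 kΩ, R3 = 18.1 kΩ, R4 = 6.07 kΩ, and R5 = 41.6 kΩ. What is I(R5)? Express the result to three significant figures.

Conductances: ΣG = 1/83.6 + 1/1.16 + 1/18.1 + 1/6.07 + 1/41.6 = 1.118 (1/kΩ).
R5 takes the fraction G_k/ΣG = 0.02404/1.118 = 0.02150, so I = 7.38 × 0.02150 = 0.1587 µA.

I ≈ 0.159 µA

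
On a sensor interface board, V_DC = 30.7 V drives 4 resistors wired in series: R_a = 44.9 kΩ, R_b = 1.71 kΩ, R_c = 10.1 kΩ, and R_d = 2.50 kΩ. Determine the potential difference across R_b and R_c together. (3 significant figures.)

Total series resistance ΣR = 44.9 + 1.71 + 10.1 + 2.50 = 59.21 kΩ.
R_{R_b..R_c} = 1.71 + 10.1 = 11.81 kΩ.
V = V_DC · R/ΣR = 30.7 × 0.1995 = 6.123 V.

V ≈ 6.12 V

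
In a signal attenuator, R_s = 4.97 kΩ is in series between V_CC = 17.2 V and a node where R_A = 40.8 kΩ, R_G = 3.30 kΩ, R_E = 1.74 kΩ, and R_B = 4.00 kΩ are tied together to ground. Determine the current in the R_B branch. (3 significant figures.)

I ≈ 0.639 mA

Combine the parallel branches: R_p = (1/40.8 + 1/3.30 + 1/1.74 + 1/4.00)⁻¹ = 0.8679 kΩ.
V_A = 17.2 × 0.8679/5.838 = 2.557 V.
Branch current I = V_A/R_B = 2.557/4.00 = 0.6392 mA.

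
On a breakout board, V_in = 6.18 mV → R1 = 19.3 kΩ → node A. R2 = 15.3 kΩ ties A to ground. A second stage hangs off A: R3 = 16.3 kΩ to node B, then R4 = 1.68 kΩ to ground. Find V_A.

Looking into the second stage from A: R3 + R4 = 17.98 kΩ appears in parallel with R2.
Effective lower resistance at A: R2 ‖ 17.98 = 8.266 kΩ.
So V_A = 6.18 × 0.2999 = 1.853 mV.

V_A ≈ 1.85 mV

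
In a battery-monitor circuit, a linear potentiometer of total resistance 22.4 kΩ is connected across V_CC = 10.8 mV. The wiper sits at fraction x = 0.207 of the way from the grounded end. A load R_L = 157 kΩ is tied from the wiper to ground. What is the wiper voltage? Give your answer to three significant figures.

V_out ≈ 2.18 mV

The pot divides into 17.76 kΩ above the wiper and 4.637 kΩ below.
(x·R_p) ‖ R_L = 4.504 kΩ.
Then V_out = V_CC · 4.504/(17.76 + 4.504) = 2.184 mV.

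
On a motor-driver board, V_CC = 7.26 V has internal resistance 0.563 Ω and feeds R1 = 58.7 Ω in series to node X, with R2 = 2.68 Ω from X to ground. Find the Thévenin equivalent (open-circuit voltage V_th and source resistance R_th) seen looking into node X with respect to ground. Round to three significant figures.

V_th ≈ 0.314 V, R_th ≈ 2.56 Ω

R1' = 0.563 + 58.7 = 59.26 Ω (source resistance + R1).
With X open, the divider is unloaded: V_th = 7.26 × 2.68/61.94 = 0.3141 V.
Looking into X with the source shorted: R_th = R1'·R2/(R1'+R2) = 59.26 × 2.68/61.94 = 2.564 Ω.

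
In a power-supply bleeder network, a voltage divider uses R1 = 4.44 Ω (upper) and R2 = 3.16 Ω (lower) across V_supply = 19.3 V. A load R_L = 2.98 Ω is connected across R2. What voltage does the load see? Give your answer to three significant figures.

V_out ≈ 4.96 V

R2 ‖ R_L = (3.16 × 2.98)/(3.16 + 2.98) = 1.534 Ω.
Voltage divider with the loaded lower leg: V_out = 19.3 × 1.534/(4.44 + 1.534) = 19.3 × 0.2567 = 4.955 V.
(Unloaded it would be 8.02 V; the load pulls it down.)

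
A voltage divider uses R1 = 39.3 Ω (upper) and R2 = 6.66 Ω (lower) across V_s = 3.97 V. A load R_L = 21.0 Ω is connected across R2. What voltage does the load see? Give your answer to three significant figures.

V_out ≈ 0.453 V

First combine the lower leg with the load: R2 ‖ R_L = 5.056 Ω.
Then V_out = V_s · R2'/(R1 + R2') = 3.97 × 5.056/44.36 = 0.4526 V.
(Unloaded it would be 0.575 V; the load pulls it down.)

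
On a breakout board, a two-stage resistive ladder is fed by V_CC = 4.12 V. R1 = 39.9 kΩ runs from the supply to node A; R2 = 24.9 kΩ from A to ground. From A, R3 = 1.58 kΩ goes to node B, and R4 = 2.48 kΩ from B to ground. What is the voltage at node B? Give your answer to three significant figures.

V_B ≈ 0.202 V

Node A sees R2 in parallel with the series input of stage 2, R3 + R4 = 4.060 kΩ.
R2 ‖ (R3+R4) = 3.491 kΩ.
V_A = 4.12 × 3.491/(39.9 + 3.491) = 0.3315 V.
Stage 2 is unloaded, so V_B = V_A · R4/(R3+R4) = 0.3315 × 2.48/4.060 = 0.2025 V.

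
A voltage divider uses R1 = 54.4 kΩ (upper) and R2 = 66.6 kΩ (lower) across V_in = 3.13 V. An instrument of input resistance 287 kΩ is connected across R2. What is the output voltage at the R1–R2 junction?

V_out ≈ 1.56 V

R2 ‖ R_L = (66.6 × 287)/(66.6 + 287) = 54.06 kΩ.
Then V_out = V_in · R2'/(R1 + R2') = 3.13 × 54.06/108.5 = 1.560 V.
(Unloaded it would be 1.72 V; the load pulls it down.)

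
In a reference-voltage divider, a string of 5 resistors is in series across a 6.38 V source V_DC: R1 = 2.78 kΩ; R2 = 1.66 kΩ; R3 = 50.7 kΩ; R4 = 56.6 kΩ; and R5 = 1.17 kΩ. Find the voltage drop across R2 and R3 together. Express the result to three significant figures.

V ≈ 2.96 V

Total series resistance ΣR = 2.78 + 1.66 + 50.7 + 56.6 + 1.17 = 112.9 kΩ.
R_{R2..R3} = 1.66 + 50.7 = 52.36 kΩ.
Voltage divider: V = V_DC · (52.36 / 112.9) = 6.38 × 0.4637 = 2.959 V.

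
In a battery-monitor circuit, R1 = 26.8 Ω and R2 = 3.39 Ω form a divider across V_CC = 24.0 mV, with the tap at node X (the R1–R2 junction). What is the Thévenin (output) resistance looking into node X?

R_th ≈ 3.01 Ω

With V_CC suppressed (replaced by a short), R_th = R1 ‖ R2 = (26.80 × 3.39)/(26.80 + 3.39) = 3.009 Ω.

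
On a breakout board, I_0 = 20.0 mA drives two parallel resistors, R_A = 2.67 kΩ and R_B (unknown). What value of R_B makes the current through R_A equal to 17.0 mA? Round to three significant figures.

The fraction through R_A equals R_B/(R_A+R_B).
17.0/20.0 = R_B/(R_A + R_B) → R_B = R_A · (0.8500)/(1 − 0.8500) = 2.67 × 5.667 = 15.13 kΩ.

R_B ≈ 15.1 kΩ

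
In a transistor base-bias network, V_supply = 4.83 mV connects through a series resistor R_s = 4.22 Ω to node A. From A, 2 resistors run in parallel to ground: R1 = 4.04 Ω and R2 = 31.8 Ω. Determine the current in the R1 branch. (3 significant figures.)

I ≈ 0.549 mA

Combine the parallel branches: R_p = (1/4.04 + 1/31.8)⁻¹ = 3.585 Ω.
Node voltage V_A = V_supply · R_p/(R_s + R_p) = 4.83 × 0.4593 = 2.218 mV.
Branch current I = V_A/R1 = 2.218/4.04 = 0.5491 mA.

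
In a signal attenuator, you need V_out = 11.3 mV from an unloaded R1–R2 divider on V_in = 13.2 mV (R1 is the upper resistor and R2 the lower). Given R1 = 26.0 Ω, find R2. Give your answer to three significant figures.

The divider ratio is R2/(R1+R2) = 11.3/13.2 = 0.8561.
R2 = R1 · 0.8561/(1 − 0.8561) = 154.6 Ω.

R2 ≈ 155 Ω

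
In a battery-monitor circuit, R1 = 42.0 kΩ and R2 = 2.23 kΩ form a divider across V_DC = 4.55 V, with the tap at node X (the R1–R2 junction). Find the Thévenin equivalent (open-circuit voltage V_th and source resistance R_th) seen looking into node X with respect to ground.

V_th ≈ 0.229 V, R_th ≈ 2.12 kΩ

V_th is the unloaded tap voltage: V_DC · R2/(R1+R2) = 4.55 × 0.05042 = 0.2294 V.
Looking into X with the source shorted: R_th = R1·R2/(R1+R2) = 42.00 × 2.23/44.23 = 2.118 kΩ.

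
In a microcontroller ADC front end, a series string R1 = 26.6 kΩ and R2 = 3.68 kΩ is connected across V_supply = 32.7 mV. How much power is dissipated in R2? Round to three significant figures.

P ≈ 4.29 nW

The common current is I = 32.7/30.28 = 1.080 µA.
P = I²R = 1.166 × 3.68 = 4.292 nW.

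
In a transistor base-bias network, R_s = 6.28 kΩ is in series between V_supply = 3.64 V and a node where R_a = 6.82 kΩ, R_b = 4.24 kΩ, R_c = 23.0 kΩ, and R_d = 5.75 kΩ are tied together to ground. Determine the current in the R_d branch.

I ≈ 0.133 mA

Equivalent of the parallel group: R_p = 1.667 kΩ.
V_A by voltage divider: V_A = 3.64 × 1.667/(6.28 + 1.667) = 0.7636 V.
I(R_d) = V_A / R_d = 0.7636/5.75 = 0.1328 mA.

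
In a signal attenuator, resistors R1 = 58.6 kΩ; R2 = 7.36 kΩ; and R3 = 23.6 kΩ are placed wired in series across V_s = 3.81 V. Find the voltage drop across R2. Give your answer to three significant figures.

V ≈ 0.313 V

Total series resistance ΣR = 58.6 + 7.36 + 23.6 = 89.56 kΩ.
Voltage divider: V = V_s · (7.360 / 89.56) = 3.81 × 0.08218 = 0.3131 V.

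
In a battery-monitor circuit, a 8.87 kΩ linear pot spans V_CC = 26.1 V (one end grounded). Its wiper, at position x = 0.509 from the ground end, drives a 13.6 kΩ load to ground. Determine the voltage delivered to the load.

Split the track: R_lower = x·R_p = 4.515 kΩ, R_upper = (1−x)·R_p = 4.355 kΩ.
(x·R_p) ‖ R_L = 3.390 kΩ.
V_out = 26.1 × 3.390/(4.355 + 3.390) = 11.42 V.

V_out ≈ 11.4 V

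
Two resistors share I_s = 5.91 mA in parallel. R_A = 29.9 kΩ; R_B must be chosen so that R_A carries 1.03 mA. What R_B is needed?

In a two-way split, I_A/I_s = R_B/(R_A + R_B).
1.03/5.91 = R_B/(R_A + R_B) → R_B = R_A · (0.1743)/(1 − 0.1743) = 29.9 × 0.2111 = 6.311 kΩ.

R_B ≈ 6.31 kΩ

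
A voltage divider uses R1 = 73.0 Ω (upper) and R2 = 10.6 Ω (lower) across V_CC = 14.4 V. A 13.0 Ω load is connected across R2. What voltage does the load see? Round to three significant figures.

The load sits in parallel with R2, giving an effective lower resistance R2' = R2·R_L/(R2+R_L) = 5.839 Ω.
Voltage divider with the loaded lower leg: V_out = 14.4 × 5.839/(73.0 + 5.839) = 14.4 × 0.07406 = 1.066 V.

V_out ≈ 1.07 V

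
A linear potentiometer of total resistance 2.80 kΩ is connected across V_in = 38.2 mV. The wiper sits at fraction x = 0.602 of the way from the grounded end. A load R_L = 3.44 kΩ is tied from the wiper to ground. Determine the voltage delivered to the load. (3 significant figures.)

Split the track: R_lower = x·R_p = 1.686 kΩ, R_upper = (1−x)·R_p = 1.114 kΩ.
(x·R_p) ‖ R_L = 1.131 kΩ.
Loaded-divider output: V_out = 38.2 × 0.5038 = 19.24 mV.
(Unloaded: V_out = x·V_in = 23.0 mV.)

V_out ≈ 19.2 mV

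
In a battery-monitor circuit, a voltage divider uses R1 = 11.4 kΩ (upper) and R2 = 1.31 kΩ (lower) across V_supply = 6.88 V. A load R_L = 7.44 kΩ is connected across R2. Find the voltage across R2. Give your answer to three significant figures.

V_out ≈ 0.612 V

The load sits in parallel with R2, giving an effective lower resistance R2' = R2·R_L/(R2+R_L) = 1.114 kΩ.
Now apply the divider: V_out = 6.88 × 0.08901 = 0.6124 V.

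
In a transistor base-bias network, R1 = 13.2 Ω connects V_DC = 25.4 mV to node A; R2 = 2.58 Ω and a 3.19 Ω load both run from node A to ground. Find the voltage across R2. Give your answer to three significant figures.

R2 ‖ R_L = (2.58 × 3.19)/(2.58 + 3.19) = 1.426 Ω.
Voltage divider with the loaded lower leg: V_out = 25.4 × 1.426/(13.2 + 1.426) = 25.4 × 0.09752 = 2.477 mV.

V_out ≈ 2.48 mV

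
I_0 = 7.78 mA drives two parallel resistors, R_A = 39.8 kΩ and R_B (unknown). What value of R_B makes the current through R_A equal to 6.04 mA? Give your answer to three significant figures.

R_B ≈ 138 kΩ

In a two-way split, I_A/I_0 = R_B/(R_A + R_B).
With f = 0.7763, R_B = R_A · f/(1−f) = 39.8 × 3.471 = 138.2 kΩ.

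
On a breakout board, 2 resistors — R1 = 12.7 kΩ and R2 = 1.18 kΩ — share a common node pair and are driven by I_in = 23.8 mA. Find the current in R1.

I ≈ 2.02 mA

Two-branch current divider: I_k = I_in · R_other/(R_1 + R_2).
I(R1) = 23.8 × 1.18/(12.7 + 1.18) = 23.8 × 0.08501 = 2.023 mA.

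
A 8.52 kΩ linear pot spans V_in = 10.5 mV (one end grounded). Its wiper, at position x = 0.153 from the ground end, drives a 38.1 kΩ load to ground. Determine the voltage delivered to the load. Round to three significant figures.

Lower segment x·R_p = 1.304 kΩ; upper segment (1−x)·R_p = 7.216 kΩ.
(x·R_p) ‖ R_L = 1.260 kΩ.
V_out = 10.5 × 1.260/(7.216 + 1.260) = 1.561 mV.

V_out ≈ 1.56 mV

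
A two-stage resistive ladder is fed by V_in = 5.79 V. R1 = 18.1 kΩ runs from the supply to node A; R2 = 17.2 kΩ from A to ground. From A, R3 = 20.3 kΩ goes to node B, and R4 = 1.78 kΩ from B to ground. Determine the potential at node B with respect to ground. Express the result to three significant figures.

Node A sees R2 in parallel with the series input of stage 2, R3 + R4 = 22.08 kΩ.
R2 ‖ (R3+R4) = 9.668 kΩ.
V_A = 5.79 × 9.668/(18.1 + 9.668) = 2.016 V.
Stage 2 is unloaded, so V_B = V_A · R4/(R3+R4) = 2.016 × 1.78/22.08 = 0.1625 V.

V_B ≈ 0.163 V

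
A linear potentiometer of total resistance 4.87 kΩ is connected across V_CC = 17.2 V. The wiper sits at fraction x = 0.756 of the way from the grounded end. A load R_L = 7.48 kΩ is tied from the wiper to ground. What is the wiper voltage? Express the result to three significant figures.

Split the track: R_lower = x·R_p = 3.682 kΩ, R_upper = (1−x)·R_p = 1.188 kΩ.
R_L loads the lower segment: effective lower R = 2.467 kΩ.
V_out = 17.2 × 2.467/(1.188 + 2.467) = 11.61 V.

V_out ≈ 11.6 V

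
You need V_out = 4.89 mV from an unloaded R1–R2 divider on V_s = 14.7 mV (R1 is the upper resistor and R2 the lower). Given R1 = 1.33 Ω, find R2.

V_out/V_s = R2/(R1+R2) = 0.3327.
So R2 = R1 · V_out/(V_s − V_out) = 1.33 × 4.89/(14.7 − 4.89) = 1.33 × 0.4985 = 0.6630 Ω.

R2 ≈ 0.663 Ω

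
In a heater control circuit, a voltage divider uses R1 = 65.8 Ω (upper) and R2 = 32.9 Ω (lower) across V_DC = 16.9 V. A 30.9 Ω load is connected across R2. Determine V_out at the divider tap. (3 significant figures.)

First combine the lower leg with the load: R2 ‖ R_L = 15.93 Ω.
Then V_out = V_DC · R2'/(R1 + R2') = 16.9 × 15.93/81.73 = 3.295 V.

V_out ≈ 3.29 V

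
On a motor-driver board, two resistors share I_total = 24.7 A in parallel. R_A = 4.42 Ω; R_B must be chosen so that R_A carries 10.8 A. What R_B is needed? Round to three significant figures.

The fraction through R_A equals R_B/(R_A+R_B).
With f = 0.4372, R_B = R_A · f/(1−f) = 4.42 × 0.7770 = 3.434 Ω.

R_B ≈ 3.43 Ω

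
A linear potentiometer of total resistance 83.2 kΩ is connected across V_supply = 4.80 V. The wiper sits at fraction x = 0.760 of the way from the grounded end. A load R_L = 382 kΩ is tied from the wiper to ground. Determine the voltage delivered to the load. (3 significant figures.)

V_out ≈ 3.51 V

Split the track: R_lower = x·R_p = 63.23 kΩ, R_upper = (1−x)·R_p = 19.97 kΩ.
(x·R_p) ‖ R_L = 54.25 kΩ.
Loaded-divider output: V_out = 4.80 × 0.7310 = 3.509 V.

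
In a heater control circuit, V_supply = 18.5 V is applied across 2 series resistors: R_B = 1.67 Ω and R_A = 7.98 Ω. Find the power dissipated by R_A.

P ≈ 29.3 W

ΣR = 9.650 Ω → I = 18.5/9.650 = 1.917 A.
V(R_A) = I·R = 15.30 V; P = V·I = 15.30 × 1.917 = 29.33 W.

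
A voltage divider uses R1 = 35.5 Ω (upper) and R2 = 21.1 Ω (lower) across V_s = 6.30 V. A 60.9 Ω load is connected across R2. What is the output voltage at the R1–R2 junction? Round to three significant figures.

R2 ‖ R_L = (21.1 × 60.9)/(21.1 + 60.9) = 15.67 Ω.
Now apply the divider: V_out = 6.30 × 0.3062 = 1.929 V.

V_out ≈ 1.93 V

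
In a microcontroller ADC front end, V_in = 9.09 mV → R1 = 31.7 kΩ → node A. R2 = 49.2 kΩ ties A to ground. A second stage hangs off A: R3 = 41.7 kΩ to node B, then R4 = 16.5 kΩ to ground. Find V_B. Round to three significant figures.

V_B ≈ 1.18 mV

Looking into the second stage from A: R3 + R4 = 58.20 kΩ appears in parallel with R2.
R2 ‖ (R3+R4) = 26.66 kΩ.
So V_A = 9.09 × 0.4568 = 4.153 mV.
V_B = V_A × 0.2835 = 1.177 mV.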